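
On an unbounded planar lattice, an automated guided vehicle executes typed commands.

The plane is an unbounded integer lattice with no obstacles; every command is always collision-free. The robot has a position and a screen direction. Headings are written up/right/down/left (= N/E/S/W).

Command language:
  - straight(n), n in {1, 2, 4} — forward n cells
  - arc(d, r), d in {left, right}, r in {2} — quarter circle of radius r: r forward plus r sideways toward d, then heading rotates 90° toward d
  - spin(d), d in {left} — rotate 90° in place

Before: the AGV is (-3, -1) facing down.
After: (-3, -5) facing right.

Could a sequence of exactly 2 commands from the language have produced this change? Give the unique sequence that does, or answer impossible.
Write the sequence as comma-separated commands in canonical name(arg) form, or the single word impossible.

straight(4), spin(left)

key: running spin(left) before straight(4) would end elsewhere — order is forced
begin: (-3, -1) facing down
t=1 straight(4) ⇒ (-3, -5) facing down
t=2 spin(left) ⇒ (-3, -5) facing right
uniquely the one of 36 2-step routes that fits.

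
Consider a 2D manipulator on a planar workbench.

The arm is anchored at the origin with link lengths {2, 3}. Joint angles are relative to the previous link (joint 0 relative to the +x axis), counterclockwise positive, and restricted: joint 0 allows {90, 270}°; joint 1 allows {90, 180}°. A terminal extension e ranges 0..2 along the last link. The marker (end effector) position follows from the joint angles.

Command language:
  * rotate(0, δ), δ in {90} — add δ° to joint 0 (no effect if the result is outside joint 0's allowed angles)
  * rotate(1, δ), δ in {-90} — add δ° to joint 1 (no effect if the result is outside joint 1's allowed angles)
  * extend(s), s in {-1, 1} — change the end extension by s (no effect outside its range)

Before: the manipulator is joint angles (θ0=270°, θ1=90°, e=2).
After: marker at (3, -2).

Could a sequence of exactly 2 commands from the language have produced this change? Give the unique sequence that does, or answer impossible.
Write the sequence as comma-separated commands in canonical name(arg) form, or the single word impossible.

extend(-1), extend(-1)

from: joint angles (θ0=270°, θ1=90°, e=2)
step 1 (extend(-1)): joint angles (θ0=270°, θ1=90°, e=1)
step 2 (extend(-1)): joint angles (θ0=270°, θ1=90°, e=0)
no other 2-command option fits: unique.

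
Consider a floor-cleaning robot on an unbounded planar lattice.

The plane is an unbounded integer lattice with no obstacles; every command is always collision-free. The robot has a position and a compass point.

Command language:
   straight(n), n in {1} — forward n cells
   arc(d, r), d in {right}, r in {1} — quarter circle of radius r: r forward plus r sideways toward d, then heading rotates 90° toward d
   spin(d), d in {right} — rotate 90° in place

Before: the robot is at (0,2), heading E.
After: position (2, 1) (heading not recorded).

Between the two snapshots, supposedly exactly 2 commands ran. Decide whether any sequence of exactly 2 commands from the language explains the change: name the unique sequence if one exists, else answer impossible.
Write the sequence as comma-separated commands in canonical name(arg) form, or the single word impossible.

straight(1), arc(right, 1)

key: order matters: swapping straight(1) and arc(right, 1) lands elsewhere
start: at (0,2), heading E
step 1 (straight(1)): at (1,2), heading E
step 2 (arc(right, 1)): at (2,1), heading S
no rival 2-sequence matches.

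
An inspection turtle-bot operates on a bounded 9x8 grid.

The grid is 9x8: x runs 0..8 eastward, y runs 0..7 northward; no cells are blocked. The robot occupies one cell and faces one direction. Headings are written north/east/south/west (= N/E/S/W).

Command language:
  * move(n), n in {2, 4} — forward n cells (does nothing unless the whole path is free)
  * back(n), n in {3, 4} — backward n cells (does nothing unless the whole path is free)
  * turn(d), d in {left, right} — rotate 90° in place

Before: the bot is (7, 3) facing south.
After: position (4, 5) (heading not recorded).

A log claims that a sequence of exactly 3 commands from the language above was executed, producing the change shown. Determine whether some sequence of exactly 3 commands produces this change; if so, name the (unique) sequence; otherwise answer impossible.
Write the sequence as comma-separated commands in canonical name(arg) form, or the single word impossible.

every 3-command combo misses the target.

impossible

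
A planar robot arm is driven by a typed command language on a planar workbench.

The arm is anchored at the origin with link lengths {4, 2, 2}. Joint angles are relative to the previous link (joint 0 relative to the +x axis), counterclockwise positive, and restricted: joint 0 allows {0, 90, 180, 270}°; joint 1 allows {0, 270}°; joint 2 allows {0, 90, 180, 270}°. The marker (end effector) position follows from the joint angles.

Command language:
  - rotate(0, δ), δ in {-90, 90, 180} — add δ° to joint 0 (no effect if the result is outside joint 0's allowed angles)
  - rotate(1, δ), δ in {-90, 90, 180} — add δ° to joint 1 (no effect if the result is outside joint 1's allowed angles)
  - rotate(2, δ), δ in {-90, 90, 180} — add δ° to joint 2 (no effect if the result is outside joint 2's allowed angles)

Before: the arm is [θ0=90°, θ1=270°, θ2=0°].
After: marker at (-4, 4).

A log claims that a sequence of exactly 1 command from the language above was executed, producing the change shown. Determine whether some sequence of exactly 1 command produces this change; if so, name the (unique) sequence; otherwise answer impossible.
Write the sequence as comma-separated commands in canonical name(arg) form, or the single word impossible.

rotate(0, 90)

begin: [θ0=90°, θ1=270°, θ2=0°]
[1] after rotate(0, 90): [θ0=180°, θ1=270°, θ2=0°]
no other 1-command option fits: unique.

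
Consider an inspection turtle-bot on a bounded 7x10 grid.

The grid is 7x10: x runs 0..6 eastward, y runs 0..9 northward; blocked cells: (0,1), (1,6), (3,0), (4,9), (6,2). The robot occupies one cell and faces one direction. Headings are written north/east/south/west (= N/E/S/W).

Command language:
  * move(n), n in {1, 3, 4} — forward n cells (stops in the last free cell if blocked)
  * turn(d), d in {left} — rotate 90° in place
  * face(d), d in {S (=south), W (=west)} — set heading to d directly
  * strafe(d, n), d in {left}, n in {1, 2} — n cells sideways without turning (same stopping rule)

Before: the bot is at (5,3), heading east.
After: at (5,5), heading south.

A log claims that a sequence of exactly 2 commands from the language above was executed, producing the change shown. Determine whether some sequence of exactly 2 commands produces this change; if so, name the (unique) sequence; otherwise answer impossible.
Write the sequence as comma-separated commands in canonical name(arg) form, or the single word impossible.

key: order matters: swapping strafe(left, 2) and face(S) lands elsewhere
begin: at (5,3), heading east
1. strafe(left, 2) → at (5,5), heading east
2. face(S) → at (5,5), heading south
no other 2-command option fits: unique.

strafe(left, 2), face(S)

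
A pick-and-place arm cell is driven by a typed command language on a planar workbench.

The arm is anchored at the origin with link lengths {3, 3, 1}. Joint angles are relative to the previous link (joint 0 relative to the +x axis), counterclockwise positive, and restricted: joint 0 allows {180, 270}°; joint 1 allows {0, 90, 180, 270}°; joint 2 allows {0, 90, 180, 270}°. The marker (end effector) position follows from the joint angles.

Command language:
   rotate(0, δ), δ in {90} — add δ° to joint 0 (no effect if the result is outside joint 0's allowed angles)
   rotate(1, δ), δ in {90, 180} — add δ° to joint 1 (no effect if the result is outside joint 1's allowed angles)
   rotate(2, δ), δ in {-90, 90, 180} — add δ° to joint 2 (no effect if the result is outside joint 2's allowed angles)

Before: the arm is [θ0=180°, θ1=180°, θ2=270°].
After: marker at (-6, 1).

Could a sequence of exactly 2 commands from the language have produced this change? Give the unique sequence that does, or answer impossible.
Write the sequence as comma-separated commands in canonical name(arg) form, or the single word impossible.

rotate(1, 90), rotate(1, 90)

t0: [θ0=180°, θ1=180°, θ2=270°]
t=1 rotate(1, 90) ⇒ [θ0=180°, θ1=270°, θ2=270°]
t=2 rotate(1, 90) ⇒ [θ0=180°, θ1=0°, θ2=270°]
uniquely the one of 36 2-step routes that fits.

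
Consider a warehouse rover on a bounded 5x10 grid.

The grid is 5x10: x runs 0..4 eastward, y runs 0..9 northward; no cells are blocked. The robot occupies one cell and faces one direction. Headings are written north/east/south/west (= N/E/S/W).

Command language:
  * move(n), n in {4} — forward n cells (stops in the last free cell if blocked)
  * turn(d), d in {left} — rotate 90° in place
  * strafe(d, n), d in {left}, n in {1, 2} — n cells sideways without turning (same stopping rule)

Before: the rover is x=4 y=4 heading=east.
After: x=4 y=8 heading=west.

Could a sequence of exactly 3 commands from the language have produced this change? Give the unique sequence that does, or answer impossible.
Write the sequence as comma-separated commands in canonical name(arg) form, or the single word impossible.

key: cell and facing (now W) both changed — the 3 commands mix motion and turning
initial: x=4 y=4 heading=east
[1] after turn(left): x=4 y=4 heading=north
[2] after move(4): x=4 y=8 heading=north
[3] after turn(left): x=4 y=8 heading=west
uniquely the one of 64 3-step routes that fits.

turn(left), move(4), turn(left)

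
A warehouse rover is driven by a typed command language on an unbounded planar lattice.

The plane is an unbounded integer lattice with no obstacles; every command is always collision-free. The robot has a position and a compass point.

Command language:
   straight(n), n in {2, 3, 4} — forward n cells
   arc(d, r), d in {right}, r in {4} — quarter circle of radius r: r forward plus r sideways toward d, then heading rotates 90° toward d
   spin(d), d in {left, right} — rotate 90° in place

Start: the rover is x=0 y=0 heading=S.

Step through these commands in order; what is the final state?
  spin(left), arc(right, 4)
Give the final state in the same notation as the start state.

begin: x=0 y=0 heading=S
1. spin(left) → x=0 y=0 heading=E
2. arc(right, 4) → x=4 y=-4 heading=S

x=4 y=-4 heading=S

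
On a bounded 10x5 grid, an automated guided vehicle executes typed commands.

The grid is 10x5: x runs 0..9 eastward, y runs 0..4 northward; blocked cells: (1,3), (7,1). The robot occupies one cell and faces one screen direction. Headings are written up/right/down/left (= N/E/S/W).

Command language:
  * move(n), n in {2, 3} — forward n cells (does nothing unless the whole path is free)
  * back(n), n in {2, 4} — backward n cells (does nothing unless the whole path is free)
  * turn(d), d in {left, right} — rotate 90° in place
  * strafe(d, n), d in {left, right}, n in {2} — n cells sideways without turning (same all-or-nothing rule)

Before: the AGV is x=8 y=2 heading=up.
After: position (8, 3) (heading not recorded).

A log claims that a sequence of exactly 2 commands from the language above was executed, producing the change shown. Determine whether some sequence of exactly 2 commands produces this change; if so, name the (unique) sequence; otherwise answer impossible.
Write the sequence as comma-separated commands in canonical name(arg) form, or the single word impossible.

key: running move(3) before back(2) would end elsewhere — order is forced
from: x=8 y=2 heading=up
1. back(2) → x=8 y=0 heading=up
2. move(3) → x=8 y=3 heading=up
uniquely the one of 64 2-step routes that fits.

back(2), move(3)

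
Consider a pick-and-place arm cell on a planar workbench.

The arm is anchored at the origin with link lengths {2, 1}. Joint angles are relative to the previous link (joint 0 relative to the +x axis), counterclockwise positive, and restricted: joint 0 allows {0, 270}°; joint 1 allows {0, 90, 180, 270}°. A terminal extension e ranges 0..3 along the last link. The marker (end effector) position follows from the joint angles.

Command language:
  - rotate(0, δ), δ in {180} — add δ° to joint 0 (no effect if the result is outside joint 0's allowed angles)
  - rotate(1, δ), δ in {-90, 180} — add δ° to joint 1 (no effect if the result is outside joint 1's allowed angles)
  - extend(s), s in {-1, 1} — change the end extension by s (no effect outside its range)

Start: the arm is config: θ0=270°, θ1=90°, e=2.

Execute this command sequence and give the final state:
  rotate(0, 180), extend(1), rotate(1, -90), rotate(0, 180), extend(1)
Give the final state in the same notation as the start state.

config: θ0=270°, θ1=0°, e=3

begin: config: θ0=270°, θ1=90°, e=2
t=1 rotate(0, 180) ⇒ config: θ0=270°, θ1=90°, e=2
t=2 extend(1) ⇒ config: θ0=270°, θ1=90°, e=3
t=3 rotate(1, -90) ⇒ config: θ0=270°, θ1=0°, e=3
t=4 rotate(0, 180) ⇒ config: θ0=270°, θ1=0°, e=3
t=5 extend(1) ⇒ config: θ0=270°, θ1=0°, e=3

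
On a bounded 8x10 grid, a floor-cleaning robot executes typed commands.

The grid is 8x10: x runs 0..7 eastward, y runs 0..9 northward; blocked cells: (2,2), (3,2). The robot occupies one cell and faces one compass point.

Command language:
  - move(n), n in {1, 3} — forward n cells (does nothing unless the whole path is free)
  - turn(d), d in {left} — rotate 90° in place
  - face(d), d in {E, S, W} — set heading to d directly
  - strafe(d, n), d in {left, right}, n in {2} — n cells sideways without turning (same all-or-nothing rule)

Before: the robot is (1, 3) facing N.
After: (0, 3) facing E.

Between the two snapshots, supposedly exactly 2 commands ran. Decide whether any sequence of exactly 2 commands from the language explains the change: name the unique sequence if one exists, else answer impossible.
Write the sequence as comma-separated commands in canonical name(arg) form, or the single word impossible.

every 2-command combo misses the target.

impossible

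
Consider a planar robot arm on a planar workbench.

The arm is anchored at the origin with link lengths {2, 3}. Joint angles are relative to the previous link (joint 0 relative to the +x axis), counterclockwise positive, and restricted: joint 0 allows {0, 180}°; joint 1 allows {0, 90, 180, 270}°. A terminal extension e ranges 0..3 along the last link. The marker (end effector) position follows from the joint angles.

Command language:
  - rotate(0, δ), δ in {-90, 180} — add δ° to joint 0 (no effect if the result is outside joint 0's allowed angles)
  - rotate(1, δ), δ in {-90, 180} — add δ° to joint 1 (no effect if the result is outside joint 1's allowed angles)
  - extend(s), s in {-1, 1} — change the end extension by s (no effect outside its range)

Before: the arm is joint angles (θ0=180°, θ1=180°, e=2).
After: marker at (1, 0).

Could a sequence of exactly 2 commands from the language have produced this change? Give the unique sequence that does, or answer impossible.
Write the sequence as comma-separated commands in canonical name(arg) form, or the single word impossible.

extend(-1), extend(-1)

start: joint angles (θ0=180°, θ1=180°, e=2)
[1] after extend(-1): joint angles (θ0=180°, θ1=180°, e=1)
[2] after extend(-1): joint angles (θ0=180°, θ1=180°, e=0)
no other 2-command option fits: unique.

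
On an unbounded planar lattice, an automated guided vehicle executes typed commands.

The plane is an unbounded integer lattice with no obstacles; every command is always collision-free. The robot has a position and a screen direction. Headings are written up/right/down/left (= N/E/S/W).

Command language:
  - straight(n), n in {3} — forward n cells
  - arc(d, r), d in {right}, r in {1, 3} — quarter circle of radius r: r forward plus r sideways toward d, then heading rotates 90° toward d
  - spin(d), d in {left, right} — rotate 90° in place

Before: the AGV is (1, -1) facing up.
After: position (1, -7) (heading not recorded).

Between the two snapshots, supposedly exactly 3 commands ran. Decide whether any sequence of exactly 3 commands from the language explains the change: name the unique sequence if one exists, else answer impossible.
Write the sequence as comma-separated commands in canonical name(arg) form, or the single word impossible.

spin(right), arc(right, 3), arc(right, 3)

key: running arc(right, 3) before spin(right) would end elsewhere — order is forced
start: (1, -1) facing up
1. spin(right) → (1, -1) facing right
2. arc(right, 3) → (4, -4) facing down
3. arc(right, 3) → (1, -7) facing left
all 125 alternatives checked — unique.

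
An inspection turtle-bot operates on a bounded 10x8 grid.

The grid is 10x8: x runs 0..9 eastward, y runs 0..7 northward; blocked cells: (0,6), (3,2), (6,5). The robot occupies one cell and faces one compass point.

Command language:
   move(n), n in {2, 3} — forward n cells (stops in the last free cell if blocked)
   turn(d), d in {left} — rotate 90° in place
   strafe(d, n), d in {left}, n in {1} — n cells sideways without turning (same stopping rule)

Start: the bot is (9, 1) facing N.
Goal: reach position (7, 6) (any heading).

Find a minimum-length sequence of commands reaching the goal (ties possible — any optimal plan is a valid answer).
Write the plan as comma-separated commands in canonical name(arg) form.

t0: (9, 1) facing N
step 1 (strafe(left, 1)): (8, 1) facing N
step 2 (strafe(left, 1)): (7, 1) facing N
step 3 (move(3)): (7, 4) facing N
step 4 (move(2)): (7, 6) facing N
minimal: 4 command(s), checked below 4.

strafe(left, 1), strafe(left, 1), move(3), move(2)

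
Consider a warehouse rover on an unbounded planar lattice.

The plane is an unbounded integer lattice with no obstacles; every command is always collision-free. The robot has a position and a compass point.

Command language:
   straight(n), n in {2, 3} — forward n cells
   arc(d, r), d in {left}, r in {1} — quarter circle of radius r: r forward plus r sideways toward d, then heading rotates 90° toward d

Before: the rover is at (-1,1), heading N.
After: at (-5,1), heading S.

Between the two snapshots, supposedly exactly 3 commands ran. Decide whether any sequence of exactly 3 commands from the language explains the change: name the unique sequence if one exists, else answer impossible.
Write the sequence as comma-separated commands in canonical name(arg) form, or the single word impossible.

key: cell and facing (now S) both changed — the 3 commands mix motion and turning
initial: at (-1,1), heading N
step 1 (arc(left, 1)): at (-2,2), heading W
step 2 (straight(2)): at (-4,2), heading W
step 3 (arc(left, 1)): at (-5,1), heading S
uniquely the one of 27 3-step routes that fits.

arc(left, 1), straight(2), arc(left, 1)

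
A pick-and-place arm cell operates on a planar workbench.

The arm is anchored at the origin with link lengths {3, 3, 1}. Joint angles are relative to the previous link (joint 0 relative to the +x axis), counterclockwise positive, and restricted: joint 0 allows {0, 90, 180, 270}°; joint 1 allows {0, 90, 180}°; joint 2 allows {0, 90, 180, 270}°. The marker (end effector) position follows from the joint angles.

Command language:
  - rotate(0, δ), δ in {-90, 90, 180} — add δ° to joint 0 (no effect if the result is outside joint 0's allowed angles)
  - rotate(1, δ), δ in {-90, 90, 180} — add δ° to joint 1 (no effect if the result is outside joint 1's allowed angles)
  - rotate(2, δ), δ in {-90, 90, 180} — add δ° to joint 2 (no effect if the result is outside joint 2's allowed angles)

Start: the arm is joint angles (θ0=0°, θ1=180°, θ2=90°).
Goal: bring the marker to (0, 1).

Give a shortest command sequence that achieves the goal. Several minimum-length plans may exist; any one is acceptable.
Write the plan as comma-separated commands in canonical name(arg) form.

rotate(0, 180)

t0: joint angles (θ0=0°, θ1=180°, θ2=90°)
[1] after rotate(0, 180): joint angles (θ0=180°, θ1=180°, θ2=90°)
minimal: 1 command(s), checked below 1.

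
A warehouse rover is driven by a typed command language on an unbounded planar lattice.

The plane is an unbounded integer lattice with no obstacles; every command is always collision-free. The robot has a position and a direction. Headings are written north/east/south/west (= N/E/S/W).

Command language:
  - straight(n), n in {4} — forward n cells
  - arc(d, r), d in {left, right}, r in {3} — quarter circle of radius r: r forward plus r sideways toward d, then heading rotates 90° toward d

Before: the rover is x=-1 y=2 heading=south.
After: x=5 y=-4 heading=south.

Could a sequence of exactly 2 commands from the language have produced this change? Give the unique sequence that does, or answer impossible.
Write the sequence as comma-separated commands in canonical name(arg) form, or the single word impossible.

arc(left, 3), arc(right, 3)

key: heading stays S — rotations cancel among the 2 commands
t0: x=-1 y=2 heading=south
[1] after arc(left, 3): x=2 y=-1 heading=east
[2] after arc(right, 3): x=5 y=-4 heading=south
no other 2-command option fits: unique.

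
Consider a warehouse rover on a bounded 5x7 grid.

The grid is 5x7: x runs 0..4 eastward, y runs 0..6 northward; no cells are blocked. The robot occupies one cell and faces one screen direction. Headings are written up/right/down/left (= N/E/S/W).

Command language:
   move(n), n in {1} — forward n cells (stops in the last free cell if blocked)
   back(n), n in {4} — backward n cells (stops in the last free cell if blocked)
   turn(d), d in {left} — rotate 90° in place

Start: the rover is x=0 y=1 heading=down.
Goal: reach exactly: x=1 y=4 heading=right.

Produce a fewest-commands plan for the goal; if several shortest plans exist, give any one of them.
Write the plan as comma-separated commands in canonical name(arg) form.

back(4), move(1), turn(left), move(1)

initial: x=0 y=1 heading=down
step 1 (back(4)): x=0 y=5 heading=down
step 2 (move(1)): x=0 y=4 heading=down
step 3 (turn(left)): x=0 y=4 heading=right
step 4 (move(1)): x=1 y=4 heading=right
shorter routes all fall short; 4 is best.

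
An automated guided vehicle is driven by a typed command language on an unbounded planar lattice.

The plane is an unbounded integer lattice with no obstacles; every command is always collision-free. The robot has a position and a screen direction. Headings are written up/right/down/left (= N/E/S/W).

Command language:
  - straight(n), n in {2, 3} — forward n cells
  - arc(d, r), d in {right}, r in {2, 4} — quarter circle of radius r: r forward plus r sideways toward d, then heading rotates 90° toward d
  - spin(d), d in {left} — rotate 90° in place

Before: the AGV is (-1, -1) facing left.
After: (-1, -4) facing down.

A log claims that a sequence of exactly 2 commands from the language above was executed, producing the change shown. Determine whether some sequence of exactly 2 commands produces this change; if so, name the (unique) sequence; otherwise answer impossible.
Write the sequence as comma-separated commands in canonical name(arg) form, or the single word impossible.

spin(left), straight(3)

key: position moved to (-1,-4) AND the heading swung to S — translation plus rotation needed
initial: (-1, -1) facing left
step 1 (spin(left)): (-1, -1) facing down
step 2 (straight(3)): (-1, -4) facing down
uniquely the one of 25 2-step routes that fits.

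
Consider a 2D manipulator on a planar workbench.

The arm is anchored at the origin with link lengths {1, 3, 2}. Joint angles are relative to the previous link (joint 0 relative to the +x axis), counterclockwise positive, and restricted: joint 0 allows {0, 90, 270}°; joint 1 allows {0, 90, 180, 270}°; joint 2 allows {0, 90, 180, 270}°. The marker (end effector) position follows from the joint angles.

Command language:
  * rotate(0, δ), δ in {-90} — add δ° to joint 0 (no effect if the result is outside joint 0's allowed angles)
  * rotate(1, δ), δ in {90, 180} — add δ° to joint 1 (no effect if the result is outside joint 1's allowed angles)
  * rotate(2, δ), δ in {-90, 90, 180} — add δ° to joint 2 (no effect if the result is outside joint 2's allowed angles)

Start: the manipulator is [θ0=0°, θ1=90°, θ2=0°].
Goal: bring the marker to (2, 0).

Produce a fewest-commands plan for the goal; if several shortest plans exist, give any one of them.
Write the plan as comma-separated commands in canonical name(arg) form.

begin: [θ0=0°, θ1=90°, θ2=0°]
step 1 (rotate(1, 180)): [θ0=0°, θ1=270°, θ2=0°]
step 2 (rotate(1, 90)): [θ0=0°, θ1=0°, θ2=0°]
step 3 (rotate(2, 180)): [θ0=0°, θ1=0°, θ2=180°]
no 2-step plan works, so 3 is optimal.

rotate(1, 180), rotate(1, 90), rotate(2, 180)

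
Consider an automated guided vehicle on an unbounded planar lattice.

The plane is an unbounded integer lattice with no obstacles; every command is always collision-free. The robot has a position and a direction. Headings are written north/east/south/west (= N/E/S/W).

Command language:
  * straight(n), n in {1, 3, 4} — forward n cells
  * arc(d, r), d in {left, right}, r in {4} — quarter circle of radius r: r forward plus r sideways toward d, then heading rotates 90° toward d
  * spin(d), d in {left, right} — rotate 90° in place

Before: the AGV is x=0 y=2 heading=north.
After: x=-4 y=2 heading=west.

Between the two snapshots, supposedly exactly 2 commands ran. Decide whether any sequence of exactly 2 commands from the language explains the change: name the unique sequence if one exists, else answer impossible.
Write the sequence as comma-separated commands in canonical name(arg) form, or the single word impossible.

key: cell and facing (now W) both changed — the 2 commands mix motion and turning
initial: x=0 y=2 heading=north
1. spin(left) → x=0 y=2 heading=west
2. straight(4) → x=-4 y=2 heading=west
all 49 alternatives checked — unique.

spin(left), straight(4)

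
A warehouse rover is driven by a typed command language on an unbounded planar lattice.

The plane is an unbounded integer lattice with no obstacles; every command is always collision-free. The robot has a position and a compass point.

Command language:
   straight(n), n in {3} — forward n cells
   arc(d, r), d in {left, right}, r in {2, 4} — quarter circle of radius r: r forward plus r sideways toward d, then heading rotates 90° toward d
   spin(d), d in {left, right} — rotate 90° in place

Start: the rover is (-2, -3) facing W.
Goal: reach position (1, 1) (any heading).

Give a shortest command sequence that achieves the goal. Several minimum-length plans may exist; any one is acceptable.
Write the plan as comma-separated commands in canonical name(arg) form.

arc(right, 2), arc(right, 2), straight(3)

from: (-2, -3) facing W
step 1 (arc(right, 2)): (-4, -1) facing N
step 2 (arc(right, 2)): (-2, 1) facing E
step 3 (straight(3)): (1, 1) facing E
shorter routes all fall short; 3 is best.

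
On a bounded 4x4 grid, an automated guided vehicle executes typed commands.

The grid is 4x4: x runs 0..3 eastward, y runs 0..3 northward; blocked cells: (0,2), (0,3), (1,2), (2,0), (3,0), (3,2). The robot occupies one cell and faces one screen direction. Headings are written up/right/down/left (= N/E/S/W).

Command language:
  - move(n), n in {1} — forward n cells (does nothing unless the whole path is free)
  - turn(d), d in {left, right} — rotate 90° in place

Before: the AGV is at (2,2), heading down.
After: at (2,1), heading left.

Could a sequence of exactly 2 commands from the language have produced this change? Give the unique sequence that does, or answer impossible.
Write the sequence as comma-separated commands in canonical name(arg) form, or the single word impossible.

key: order matters: swapping move(1) and turn(right) lands elsewhere
initial: at (2,2), heading down
1. move(1) → at (2,1), heading down
2. turn(right) → at (2,1), heading left
no rival 2-sequence matches.

move(1), turn(right)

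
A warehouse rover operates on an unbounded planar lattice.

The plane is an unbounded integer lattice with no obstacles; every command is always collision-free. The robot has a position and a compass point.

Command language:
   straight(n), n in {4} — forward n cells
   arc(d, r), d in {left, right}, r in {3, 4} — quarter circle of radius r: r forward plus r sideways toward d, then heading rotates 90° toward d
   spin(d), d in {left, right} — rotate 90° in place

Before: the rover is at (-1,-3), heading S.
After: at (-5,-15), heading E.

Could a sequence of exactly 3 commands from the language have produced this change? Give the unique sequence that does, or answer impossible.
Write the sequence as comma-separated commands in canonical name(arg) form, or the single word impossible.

arc(right, 4), arc(left, 4), arc(left, 4)

key: order matters: swapping arc(right, 4) and arc(left, 4) lands elsewhere
from: at (-1,-3), heading S
t=1 arc(right, 4) ⇒ at (-5,-7), heading W
t=2 arc(left, 4) ⇒ at (-9,-11), heading S
t=3 arc(left, 4) ⇒ at (-5,-15), heading E
no other 3-command option fits: unique.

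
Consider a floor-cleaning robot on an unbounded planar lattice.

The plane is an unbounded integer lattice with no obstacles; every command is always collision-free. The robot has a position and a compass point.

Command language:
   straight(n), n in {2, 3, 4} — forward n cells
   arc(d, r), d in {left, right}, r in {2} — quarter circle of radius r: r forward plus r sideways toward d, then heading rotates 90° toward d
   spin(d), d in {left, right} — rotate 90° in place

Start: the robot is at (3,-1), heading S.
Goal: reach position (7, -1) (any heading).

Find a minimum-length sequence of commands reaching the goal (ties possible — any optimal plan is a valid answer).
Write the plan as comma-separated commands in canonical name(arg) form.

arc(left, 2), arc(left, 2)

begin: at (3,-1), heading S
[1] after arc(left, 2): at (5,-3), heading E
[2] after arc(left, 2): at (7,-1), heading N
nothing shorter than 2 reaches the goal.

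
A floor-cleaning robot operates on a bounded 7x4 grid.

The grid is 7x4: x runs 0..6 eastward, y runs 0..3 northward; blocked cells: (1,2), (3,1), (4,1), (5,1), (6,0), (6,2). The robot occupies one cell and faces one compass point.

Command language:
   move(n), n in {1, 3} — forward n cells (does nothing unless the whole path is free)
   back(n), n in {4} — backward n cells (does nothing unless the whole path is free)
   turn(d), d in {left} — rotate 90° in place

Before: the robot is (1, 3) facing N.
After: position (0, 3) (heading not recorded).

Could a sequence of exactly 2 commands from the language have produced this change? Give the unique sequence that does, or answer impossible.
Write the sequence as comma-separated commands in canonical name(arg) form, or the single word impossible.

turn(left), move(1)

key: order matters: swapping turn(left) and move(1) lands elsewhere
from: (1, 3) facing N
1. turn(left) → (1, 3) facing W
2. move(1) → (0, 3) facing W
uniquely the one of 16 2-step routes that fits.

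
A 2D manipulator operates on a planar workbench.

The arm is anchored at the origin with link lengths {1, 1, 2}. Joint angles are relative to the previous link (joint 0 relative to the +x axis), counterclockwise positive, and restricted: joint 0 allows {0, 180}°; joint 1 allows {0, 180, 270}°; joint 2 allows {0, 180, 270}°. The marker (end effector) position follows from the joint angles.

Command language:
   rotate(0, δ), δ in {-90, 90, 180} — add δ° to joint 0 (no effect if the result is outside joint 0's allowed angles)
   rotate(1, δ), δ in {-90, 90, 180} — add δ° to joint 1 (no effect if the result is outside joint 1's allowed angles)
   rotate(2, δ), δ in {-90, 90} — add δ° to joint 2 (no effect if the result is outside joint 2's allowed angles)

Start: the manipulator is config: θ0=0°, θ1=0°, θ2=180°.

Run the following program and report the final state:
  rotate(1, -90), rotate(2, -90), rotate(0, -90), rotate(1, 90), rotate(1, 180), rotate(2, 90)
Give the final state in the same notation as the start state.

config: θ0=0°, θ1=180°, θ2=270°

begin: config: θ0=0°, θ1=0°, θ2=180°
t=1 rotate(1, -90) ⇒ config: θ0=0°, θ1=270°, θ2=180°
t=2 rotate(2, -90) ⇒ config: θ0=0°, θ1=270°, θ2=180°
t=3 rotate(0, -90) ⇒ config: θ0=0°, θ1=270°, θ2=180°
t=4 rotate(1, 90) ⇒ config: θ0=0°, θ1=0°, θ2=180°
t=5 rotate(1, 180) ⇒ config: θ0=0°, θ1=180°, θ2=180°
t=6 rotate(2, 90) ⇒ config: θ0=0°, θ1=180°, θ2=270°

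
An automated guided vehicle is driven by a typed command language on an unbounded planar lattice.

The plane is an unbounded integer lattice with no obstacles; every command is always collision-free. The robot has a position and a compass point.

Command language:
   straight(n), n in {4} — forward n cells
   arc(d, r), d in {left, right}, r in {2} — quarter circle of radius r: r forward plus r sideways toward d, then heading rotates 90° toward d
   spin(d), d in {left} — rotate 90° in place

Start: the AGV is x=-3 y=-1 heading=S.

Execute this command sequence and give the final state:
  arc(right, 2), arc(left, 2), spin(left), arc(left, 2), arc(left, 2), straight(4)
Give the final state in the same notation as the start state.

from: x=-3 y=-1 heading=S
1. arc(right, 2) → x=-5 y=-3 heading=W
2. arc(left, 2) → x=-7 y=-5 heading=S
3. spin(left) → x=-7 y=-5 heading=E
4. arc(left, 2) → x=-5 y=-3 heading=N
5. arc(left, 2) → x=-7 y=-1 heading=W
6. straight(4) → x=-11 y=-1 heading=W

x=-11 y=-1 heading=W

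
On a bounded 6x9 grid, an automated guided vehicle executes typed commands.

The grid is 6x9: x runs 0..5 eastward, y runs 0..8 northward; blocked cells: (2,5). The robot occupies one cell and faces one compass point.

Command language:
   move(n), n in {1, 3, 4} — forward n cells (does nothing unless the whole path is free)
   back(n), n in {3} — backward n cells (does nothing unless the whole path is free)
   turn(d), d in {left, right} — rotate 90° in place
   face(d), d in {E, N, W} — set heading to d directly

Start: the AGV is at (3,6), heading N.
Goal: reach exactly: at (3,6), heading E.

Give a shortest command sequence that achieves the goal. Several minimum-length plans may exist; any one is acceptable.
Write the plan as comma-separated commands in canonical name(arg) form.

face(E)

begin: at (3,6), heading N
step 1 (face(E)): at (3,6), heading E
minimal: 1 command(s), checked below 1.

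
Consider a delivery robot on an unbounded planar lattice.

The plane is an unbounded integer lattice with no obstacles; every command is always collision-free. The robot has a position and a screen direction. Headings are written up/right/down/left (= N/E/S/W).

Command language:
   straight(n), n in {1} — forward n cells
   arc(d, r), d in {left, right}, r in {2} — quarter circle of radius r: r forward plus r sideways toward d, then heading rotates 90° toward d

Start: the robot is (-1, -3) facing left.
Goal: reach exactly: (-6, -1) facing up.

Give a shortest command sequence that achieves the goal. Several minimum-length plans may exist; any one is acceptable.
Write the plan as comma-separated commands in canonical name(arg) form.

from: (-1, -3) facing left
[1] after straight(1): (-2, -3) facing left
[2] after straight(1): (-3, -3) facing left
[3] after straight(1): (-4, -3) facing left
[4] after arc(right, 2): (-6, -1) facing up
shorter routes all fall short; 4 is best.

straight(1), straight(1), straight(1), arc(right, 2)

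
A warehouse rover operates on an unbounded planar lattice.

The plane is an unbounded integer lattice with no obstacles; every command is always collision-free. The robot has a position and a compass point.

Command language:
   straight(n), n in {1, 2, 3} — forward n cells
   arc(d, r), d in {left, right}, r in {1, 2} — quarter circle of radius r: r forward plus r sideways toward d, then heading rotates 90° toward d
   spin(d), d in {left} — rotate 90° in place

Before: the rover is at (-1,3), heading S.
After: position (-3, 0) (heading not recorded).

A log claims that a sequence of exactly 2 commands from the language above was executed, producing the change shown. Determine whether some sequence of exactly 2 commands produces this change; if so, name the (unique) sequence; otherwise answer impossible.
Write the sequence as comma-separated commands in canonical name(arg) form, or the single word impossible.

straight(1), arc(right, 2)

key: order matters: swapping straight(1) and arc(right, 2) lands elsewhere
initial: at (-1,3), heading S
step 1 (straight(1)): at (-1,2), heading S
step 2 (arc(right, 2)): at (-3,0), heading W
no other 2-command option fits: unique.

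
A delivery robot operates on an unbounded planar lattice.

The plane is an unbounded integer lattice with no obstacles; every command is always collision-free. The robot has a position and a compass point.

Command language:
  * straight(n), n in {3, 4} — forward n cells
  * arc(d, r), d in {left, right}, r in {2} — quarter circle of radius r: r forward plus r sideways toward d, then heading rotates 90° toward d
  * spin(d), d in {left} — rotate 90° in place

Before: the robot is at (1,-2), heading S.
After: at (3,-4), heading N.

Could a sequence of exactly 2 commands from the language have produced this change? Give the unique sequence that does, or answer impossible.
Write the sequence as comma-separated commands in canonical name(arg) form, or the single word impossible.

key: running spin(left) before arc(left, 2) would end elsewhere — order is forced
initial: at (1,-2), heading S
[1] after arc(left, 2): at (3,-4), heading E
[2] after spin(left): at (3,-4), heading N
no other 2-command option fits: unique.

arc(left, 2), spin(left)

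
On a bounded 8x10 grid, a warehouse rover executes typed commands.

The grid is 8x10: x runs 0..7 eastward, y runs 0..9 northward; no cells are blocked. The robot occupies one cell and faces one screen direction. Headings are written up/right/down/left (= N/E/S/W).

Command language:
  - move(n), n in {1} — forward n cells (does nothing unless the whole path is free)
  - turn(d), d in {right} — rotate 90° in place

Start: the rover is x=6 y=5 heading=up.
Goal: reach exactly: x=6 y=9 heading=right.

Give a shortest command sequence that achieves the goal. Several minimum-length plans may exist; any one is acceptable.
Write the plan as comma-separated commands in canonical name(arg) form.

begin: x=6 y=5 heading=up
[1] after move(1): x=6 y=6 heading=up
[2] after move(1): x=6 y=7 heading=up
[3] after move(1): x=6 y=8 heading=up
[4] after move(1): x=6 y=9 heading=up
[5] after turn(right): x=6 y=9 heading=right
shorter routes all fall short; 5 is best.

move(1), move(1), move(1), move(1), turn(right)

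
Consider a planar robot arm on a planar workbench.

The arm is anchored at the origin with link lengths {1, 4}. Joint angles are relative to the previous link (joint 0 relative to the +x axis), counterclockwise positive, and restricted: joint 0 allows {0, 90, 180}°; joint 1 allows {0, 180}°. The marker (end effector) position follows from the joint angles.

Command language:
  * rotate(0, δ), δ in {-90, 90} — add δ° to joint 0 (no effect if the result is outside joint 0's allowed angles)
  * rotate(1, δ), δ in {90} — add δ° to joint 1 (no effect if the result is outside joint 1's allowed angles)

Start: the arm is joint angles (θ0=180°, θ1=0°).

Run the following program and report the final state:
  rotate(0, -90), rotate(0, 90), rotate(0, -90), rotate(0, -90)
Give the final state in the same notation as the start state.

joint angles (θ0=0°, θ1=0°)

begin: joint angles (θ0=180°, θ1=0°)
1. rotate(0, -90) → joint angles (θ0=90°, θ1=0°)
2. rotate(0, 90) → joint angles (θ0=180°, θ1=0°)
3. rotate(0, -90) → joint angles (θ0=90°, θ1=0°)
4. rotate(0, -90) → joint angles (θ0=0°, θ1=0°)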